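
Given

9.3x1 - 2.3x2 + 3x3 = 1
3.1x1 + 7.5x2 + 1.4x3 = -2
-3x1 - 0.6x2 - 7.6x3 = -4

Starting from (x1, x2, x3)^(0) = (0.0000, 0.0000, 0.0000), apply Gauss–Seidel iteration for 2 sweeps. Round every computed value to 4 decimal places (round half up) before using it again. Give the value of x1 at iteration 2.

Iteration 1:
  x1 = (1 - (-2.3)·0.0000 - (3)·0.0000) / (9.3) = 0.1075
  x2 = (-2 - (3.1)·0.1075 - (1.4)·0.0000) / (7.5) = -0.3111
  x3 = (-4 - (-3)·0.1075 - (-0.6)·-0.3111) / (-7.6) = 0.5084
Iteration 2:
  x1 = (1 - (-2.3)·-0.3111 - (3)·0.5084) / (9.3) = -0.1334
  x2 = (-2 - (3.1)·-0.1334 - (1.4)·0.5084) / (7.5) = -0.3064
  x3 = (-4 - (-3)·-0.1334 - (-0.6)·-0.3064) / (-7.6) = 0.6032

-0.1334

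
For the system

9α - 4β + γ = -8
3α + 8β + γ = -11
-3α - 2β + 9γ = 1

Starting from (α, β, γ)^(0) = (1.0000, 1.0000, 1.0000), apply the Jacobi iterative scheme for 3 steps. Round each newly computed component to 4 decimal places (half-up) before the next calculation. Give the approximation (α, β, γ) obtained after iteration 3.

(-1.3899, -0.6400, -0.7654)

Iteration 1:
  α = (-8 - (-4)·1.0000 - (1)·1.0000) / (9) = -0.5556
  β = (-11 - (3)·1.0000 - (1)·1.0000) / (8) = -1.8750
  γ = (1 - (-3)·1.0000 - (-2)·1.0000) / (9) = 0.6667
Iteration 2:
  α = (-8 - (-4)·-1.8750 - (1)·0.6667) / (9) = -1.7963
  β = (-11 - (3)·-0.5556 - (1)·0.6667) / (8) = -1.2500
  γ = (1 - (-3)·-0.5556 - (-2)·-1.8750) / (9) = -0.4908
Iteration 3:
  α = (-8 - (-4)·-1.2500 - (1)·-0.4908) / (9) = -1.3899
  β = (-11 - (3)·-1.7963 - (1)·-0.4908) / (8) = -0.6400
  γ = (1 - (-3)·-1.7963 - (-2)·-1.2500) / (9) = -0.7654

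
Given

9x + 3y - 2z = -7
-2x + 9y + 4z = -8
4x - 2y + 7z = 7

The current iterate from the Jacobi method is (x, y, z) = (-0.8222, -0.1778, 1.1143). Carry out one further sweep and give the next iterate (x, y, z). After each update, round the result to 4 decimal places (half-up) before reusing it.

One sweep:
  x = (-7 - (3)·-0.1778 - (-2)·1.1143) / (9) = -0.4709
  y = (-8 - (-2)·-0.8222 - (4)·1.1143) / (9) = -1.5668
  z = (7 - (4)·-0.8222 - (-2)·-0.1778) / (7) = 1.4190

(-0.4709, -1.5668, 1.4190)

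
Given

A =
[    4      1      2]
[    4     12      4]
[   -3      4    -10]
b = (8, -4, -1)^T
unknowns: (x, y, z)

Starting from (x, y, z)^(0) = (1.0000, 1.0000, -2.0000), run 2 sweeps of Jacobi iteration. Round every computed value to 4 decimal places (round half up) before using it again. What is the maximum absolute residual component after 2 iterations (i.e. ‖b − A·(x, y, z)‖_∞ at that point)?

7.1004

Iteration 1:
  x = (8 - (1)·1.0000 - (2)·-2.0000) / (4) = 2.7500
  y = (-4 - (4)·1.0000 - (4)·-2.0000) / (12) = 0.0000
  z = (-1 - (-3)·1.0000 - (4)·1.0000) / (-10) = 0.2000
Iteration 2:
  x = (8 - (1)·0.0000 - (2)·0.2000) / (4) = 1.9000
  y = (-4 - (4)·2.7500 - (4)·0.2000) / (12) = -1.3167
  z = (-1 - (-3)·2.7500 - (4)·0.0000) / (-10) = -0.7250
Residual b − A·x = (3.1667, 7.1004, 2.7168); ∞-norm = 7.1004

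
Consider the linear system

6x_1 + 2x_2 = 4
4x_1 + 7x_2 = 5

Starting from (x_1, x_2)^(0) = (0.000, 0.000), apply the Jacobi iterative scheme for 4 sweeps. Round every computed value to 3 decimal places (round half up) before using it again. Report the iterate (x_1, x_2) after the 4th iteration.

(0.510, 0.397)

Iteration 1:
  x_1 = (4 - (2)·0.000) / (6) = 0.667
  x_2 = (5 - (4)·0.000) / (7) = 0.714
Iteration 2:
  x_1 = (4 - (2)·0.714) / (6) = 0.429
  x_2 = (5 - (4)·0.667) / (7) = 0.333
Iteration 3:
  x_1 = (4 - (2)·0.333) / (6) = 0.556
  x_2 = (5 - (4)·0.429) / (7) = 0.469
Iteration 4:
  x_1 = (4 - (2)·0.469) / (6) = 0.510
  x_2 = (5 - (4)·0.556) / (7) = 0.397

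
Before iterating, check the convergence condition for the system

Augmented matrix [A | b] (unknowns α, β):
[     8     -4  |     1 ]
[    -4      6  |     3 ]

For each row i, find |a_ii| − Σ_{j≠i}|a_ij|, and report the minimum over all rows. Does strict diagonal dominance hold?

row 1: |8| − (4) = 4
row 2: |6| − (4) = 2
minimum over rows = 2 → strictly diagonally dominant (convergence guaranteed)

2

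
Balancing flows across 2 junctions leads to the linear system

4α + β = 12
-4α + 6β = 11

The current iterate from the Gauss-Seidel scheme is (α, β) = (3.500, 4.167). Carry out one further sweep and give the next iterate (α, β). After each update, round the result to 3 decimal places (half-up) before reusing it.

One sweep:
  α = (12 - (1)·4.167) / (4) = 1.958
  β = (11 - (-4)·1.958) / (6) = 3.139

(1.958, 3.139)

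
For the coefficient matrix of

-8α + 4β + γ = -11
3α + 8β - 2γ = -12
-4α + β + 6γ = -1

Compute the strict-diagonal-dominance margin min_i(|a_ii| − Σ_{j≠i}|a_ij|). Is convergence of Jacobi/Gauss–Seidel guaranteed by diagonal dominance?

row 1: |-8| − (4+1) = 3
row 2: |8| − (3+2) = 3
row 3: |6| − (4+1) = 1
minimum over rows = 1 → strictly diagonally dominant (convergence guaranteed)

1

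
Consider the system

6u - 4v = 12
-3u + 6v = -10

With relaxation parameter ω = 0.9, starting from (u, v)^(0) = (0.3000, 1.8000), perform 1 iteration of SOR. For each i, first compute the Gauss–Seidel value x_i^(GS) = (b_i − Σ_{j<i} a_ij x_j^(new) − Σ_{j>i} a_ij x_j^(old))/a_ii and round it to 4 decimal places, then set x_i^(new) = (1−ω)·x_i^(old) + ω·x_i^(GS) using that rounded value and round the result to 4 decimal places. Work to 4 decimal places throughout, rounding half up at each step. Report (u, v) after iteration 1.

(2.9100, -0.0105)

Iteration 1:
  u: GS value = (12 - (-4)·1.8000) / (6) = 3.2000;  u ← (1−ω)·0.3000 + ω·3.2000 = 2.9100
  v: GS value = (-10 - (-3)·2.9100) / (6) = -0.2117;  v ← (1−ω)·1.8000 + ω·-0.2117 = -0.0105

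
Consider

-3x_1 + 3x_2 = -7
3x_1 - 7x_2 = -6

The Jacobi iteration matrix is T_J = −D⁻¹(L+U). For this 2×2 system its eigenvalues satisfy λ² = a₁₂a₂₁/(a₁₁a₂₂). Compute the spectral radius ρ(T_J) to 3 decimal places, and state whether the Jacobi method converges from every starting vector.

a₁₂a₂₁/(a₁₁a₂₂) = (3)·(3) / ((-3)·(-7)) = 0.428571
ρ = √|0.428571| = √0.428571 = 0.655
ρ < 1, so Jacobi converges

0.655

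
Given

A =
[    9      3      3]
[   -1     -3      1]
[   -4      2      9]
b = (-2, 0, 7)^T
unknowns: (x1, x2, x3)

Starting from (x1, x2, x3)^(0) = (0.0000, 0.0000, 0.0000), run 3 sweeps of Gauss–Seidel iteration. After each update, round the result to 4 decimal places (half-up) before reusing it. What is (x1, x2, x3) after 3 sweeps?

(-0.5099, 0.3320, 0.4774)

Iteration 1:
  x1 = (-2 - (3)·0.0000 - (3)·0.0000) / (9) = -0.2222
  x2 = (0 - (-1)·-0.2222 - (1)·0.0000) / (-3) = 0.0741
  x3 = (7 - (-4)·-0.2222 - (2)·0.0741) / (9) = 0.6626
Iteration 2:
  x1 = (-2 - (3)·0.0741 - (3)·0.6626) / (9) = -0.4678
  x2 = (0 - (-1)·-0.4678 - (1)·0.6626) / (-3) = 0.3768
  x3 = (7 - (-4)·-0.4678 - (2)·0.3768) / (9) = 0.4861
Iteration 3:
  x1 = (-2 - (3)·0.3768 - (3)·0.4861) / (9) = -0.5099
  x2 = (0 - (-1)·-0.5099 - (1)·0.4861) / (-3) = 0.3320
  x3 = (7 - (-4)·-0.5099 - (2)·0.3320) / (9) = 0.4774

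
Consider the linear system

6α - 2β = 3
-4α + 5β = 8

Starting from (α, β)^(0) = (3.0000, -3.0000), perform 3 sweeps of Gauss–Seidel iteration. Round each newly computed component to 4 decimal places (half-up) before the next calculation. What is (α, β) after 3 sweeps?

Iteration 1:
  α = (3 - (-2)·-3.0000) / (6) = -0.5000
  β = (8 - (-4)·-0.5000) / (5) = 1.2000
Iteration 2:
  α = (3 - (-2)·1.2000) / (6) = 0.9000
  β = (8 - (-4)·0.9000) / (5) = 2.3200
Iteration 3:
  α = (3 - (-2)·2.3200) / (6) = 1.2733
  β = (8 - (-4)·1.2733) / (5) = 2.6186

(1.2733, 2.6186)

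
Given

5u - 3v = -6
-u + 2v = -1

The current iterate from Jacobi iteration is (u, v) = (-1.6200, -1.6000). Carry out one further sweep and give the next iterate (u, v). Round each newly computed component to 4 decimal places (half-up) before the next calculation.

(-2.1600, -1.3100)

One sweep:
  u = (-6 - (-3)·-1.6000) / (5) = -2.1600
  v = (-1 - (-1)·-1.6200) / (2) = -1.3100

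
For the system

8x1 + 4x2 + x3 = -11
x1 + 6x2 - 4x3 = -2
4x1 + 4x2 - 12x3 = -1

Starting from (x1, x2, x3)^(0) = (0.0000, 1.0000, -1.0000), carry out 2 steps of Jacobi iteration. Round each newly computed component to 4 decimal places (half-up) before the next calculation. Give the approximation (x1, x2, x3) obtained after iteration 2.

(-0.9271, 0.2361, -0.8333)

Iteration 1:
  x1 = (-11 - (4)·1.0000 - (1)·-1.0000) / (8) = -1.7500
  x2 = (-2 - (1)·0.0000 - (-4)·-1.0000) / (6) = -1.0000
  x3 = (-1 - (4)·0.0000 - (4)·1.0000) / (-12) = 0.4167
Iteration 2:
  x1 = (-11 - (4)·-1.0000 - (1)·0.4167) / (8) = -0.9271
  x2 = (-2 - (1)·-1.7500 - (-4)·0.4167) / (6) = 0.2361
  x3 = (-1 - (4)·-1.7500 - (4)·-1.0000) / (-12) = -0.8333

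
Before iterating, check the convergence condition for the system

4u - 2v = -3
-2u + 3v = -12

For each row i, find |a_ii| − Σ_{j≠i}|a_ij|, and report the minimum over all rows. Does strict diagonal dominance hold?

row 1: |4| − (2) = 2
row 2: |3| − (2) = 1
minimum over rows = 1 → strictly diagonally dominant (convergence guaranteed)

1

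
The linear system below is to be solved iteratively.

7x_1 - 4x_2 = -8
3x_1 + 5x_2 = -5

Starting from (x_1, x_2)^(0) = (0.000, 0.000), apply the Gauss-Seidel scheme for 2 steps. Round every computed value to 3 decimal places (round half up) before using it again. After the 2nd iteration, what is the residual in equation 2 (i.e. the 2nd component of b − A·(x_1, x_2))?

Iteration 1:
  x_1 = (-8 - (-4)·0.000) / (7) = -1.143
  x_2 = (-5 - (3)·-1.143) / (5) = -0.314
Iteration 2:
  x_1 = (-8 - (-4)·-0.314) / (7) = -1.322
  x_2 = (-5 - (3)·-1.322) / (5) = -0.207
Residual b − A·x = (0.426, 0.001)

0.001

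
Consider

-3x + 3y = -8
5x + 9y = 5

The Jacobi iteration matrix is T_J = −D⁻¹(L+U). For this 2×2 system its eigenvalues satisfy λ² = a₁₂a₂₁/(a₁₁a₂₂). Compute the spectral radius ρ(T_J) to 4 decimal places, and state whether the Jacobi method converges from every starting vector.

0.7454

a₁₂a₂₁/(a₁₁a₂₂) = (3)·(5) / ((-3)·(9)) = -0.555556
ρ = √|-0.555556| = √0.555556 = 0.7454
ρ < 1, so Jacobi converges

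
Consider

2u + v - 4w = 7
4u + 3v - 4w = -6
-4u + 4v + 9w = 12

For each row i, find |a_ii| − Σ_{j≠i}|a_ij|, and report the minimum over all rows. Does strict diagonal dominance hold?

row 1: |2| − (1+4) = -3
row 2: |3| − (4+4) = -5
row 3: |9| − (4+4) = 1
minimum over rows = -5 → not strictly diagonally dominant

-5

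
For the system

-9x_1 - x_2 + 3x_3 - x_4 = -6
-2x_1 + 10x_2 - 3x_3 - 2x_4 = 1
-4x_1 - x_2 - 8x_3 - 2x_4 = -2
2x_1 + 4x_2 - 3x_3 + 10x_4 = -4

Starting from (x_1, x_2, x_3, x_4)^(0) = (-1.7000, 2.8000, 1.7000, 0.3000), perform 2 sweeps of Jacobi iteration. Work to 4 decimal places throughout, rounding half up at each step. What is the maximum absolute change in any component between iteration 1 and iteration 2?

0.7432

Iteration 1:
  x_1 = (-6 - (-1)·2.8000 - (3)·1.7000 - (-1)·0.3000) / (-9) = 0.8889
  x_2 = (1 - (-2)·-1.7000 - (-3)·1.7000 - (-2)·0.3000) / (10) = 0.3300
  x_3 = (-2 - (-4)·-1.7000 - (-1)·2.8000 - (-2)·0.3000) / (-8) = 0.6750
  x_4 = (-4 - (2)·-1.7000 - (4)·2.8000 - (-3)·1.7000) / (10) = -0.6700
Iteration 2:
  x_1 = (-6 - (-1)·0.3300 - (3)·0.6750 - (-1)·-0.6700) / (-9) = 0.9294
  x_2 = (1 - (-2)·0.8889 - (-3)·0.6750 - (-2)·-0.6700) / (10) = 0.3463
  x_3 = (-2 - (-4)·0.8889 - (-1)·0.3300 - (-2)·-0.6700) / (-8) = -0.0682
  x_4 = (-4 - (2)·0.8889 - (4)·0.3300 - (-3)·0.6750) / (10) = -0.5073
Change: (0.0405, 0.0163, -0.7432, 0.1627) → max |·| = 0.7432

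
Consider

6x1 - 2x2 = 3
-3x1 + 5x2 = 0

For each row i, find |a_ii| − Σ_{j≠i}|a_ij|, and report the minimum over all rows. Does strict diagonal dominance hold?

2

row 1: |6| − (2) = 4
row 2: |5| − (3) = 2
minimum over rows = 2 → strictly diagonally dominant (convergence guaranteed)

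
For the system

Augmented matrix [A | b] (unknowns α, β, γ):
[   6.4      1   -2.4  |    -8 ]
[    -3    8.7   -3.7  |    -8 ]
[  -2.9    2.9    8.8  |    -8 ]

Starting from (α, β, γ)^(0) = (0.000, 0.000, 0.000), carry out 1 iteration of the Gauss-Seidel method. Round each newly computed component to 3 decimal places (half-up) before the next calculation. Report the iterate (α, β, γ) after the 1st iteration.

Iteration 1:
  α = (-8 - (1)·0.000 - (-2.4)·0.000) / (6.4) = -1.250
  β = (-8 - (-3)·-1.250 - (-3.7)·0.000) / (8.7) = -1.351
  γ = (-8 - (-2.9)·-1.250 - (2.9)·-1.351) / (8.8) = -0.876

(-1.250, -1.351, -0.876)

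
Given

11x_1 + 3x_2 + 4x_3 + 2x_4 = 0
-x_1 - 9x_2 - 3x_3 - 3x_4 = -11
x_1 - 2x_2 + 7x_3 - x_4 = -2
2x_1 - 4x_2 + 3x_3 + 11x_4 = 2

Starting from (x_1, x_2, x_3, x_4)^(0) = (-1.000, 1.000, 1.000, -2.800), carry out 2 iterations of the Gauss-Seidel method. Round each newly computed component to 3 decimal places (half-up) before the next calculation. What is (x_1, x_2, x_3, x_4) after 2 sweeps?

(-0.615, 1.034, 0.228, 0.607)

Iteration 1:
  x_1 = (0 - (3)·1.000 - (4)·1.000 - (2)·-2.800) / (11) = -0.127
  x_2 = (-11 - (-1)·-0.127 - (-3)·1.000 - (-3)·-2.800) / (-9) = 1.836
  x_3 = (-2 - (1)·-0.127 - (-2)·1.836 - (-1)·-2.800) / (7) = -0.143
  x_4 = (2 - (2)·-0.127 - (-4)·1.836 - (3)·-0.143) / (11) = 0.912
Iteration 2:
  x_1 = (0 - (3)·1.836 - (4)·-0.143 - (2)·0.912) / (11) = -0.615
  x_2 = (-11 - (-1)·-0.615 - (-3)·-0.143 - (-3)·0.912) / (-9) = 1.034
  x_3 = (-2 - (1)·-0.615 - (-2)·1.034 - (-1)·0.912) / (7) = 0.228
  x_4 = (2 - (2)·-0.615 - (-4)·1.034 - (3)·0.228) / (11) = 0.607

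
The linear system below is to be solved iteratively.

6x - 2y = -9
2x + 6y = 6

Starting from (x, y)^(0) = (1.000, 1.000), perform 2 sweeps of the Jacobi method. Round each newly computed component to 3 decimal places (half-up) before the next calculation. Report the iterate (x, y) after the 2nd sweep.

Iteration 1:
  x = (-9 - (-2)·1.000) / (6) = -1.167
  y = (6 - (2)·1.000) / (6) = 0.667
Iteration 2:
  x = (-9 - (-2)·0.667) / (6) = -1.278
  y = (6 - (2)·-1.167) / (6) = 1.389

(-1.278, 1.389)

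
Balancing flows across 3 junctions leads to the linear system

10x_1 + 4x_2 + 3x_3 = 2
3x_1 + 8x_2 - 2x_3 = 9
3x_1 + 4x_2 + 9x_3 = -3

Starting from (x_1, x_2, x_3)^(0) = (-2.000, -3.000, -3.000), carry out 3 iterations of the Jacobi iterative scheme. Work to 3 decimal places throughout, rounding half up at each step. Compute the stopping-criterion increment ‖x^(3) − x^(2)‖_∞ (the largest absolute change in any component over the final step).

Iteration 1:
  x_1 = (2 - (4)·-3.000 - (3)·-3.000) / (10) = 2.300
  x_2 = (9 - (3)·-2.000 - (-2)·-3.000) / (8) = 1.125
  x_3 = (-3 - (3)·-2.000 - (4)·-3.000) / (9) = 1.667
Iteration 2:
  x_1 = (2 - (4)·1.125 - (3)·1.667) / (10) = -0.750
  x_2 = (9 - (3)·2.300 - (-2)·1.667) / (8) = 0.679
  x_3 = (-3 - (3)·2.300 - (4)·1.125) / (9) = -1.600
Iteration 3:
  x_1 = (2 - (4)·0.679 - (3)·-1.600) / (10) = 0.408
  x_2 = (9 - (3)·-0.750 - (-2)·-1.600) / (8) = 1.006
  x_3 = (-3 - (3)·-0.750 - (4)·0.679) / (9) = -0.385
Change: (1.158, 0.327, 1.215) → max |·| = 1.215

1.215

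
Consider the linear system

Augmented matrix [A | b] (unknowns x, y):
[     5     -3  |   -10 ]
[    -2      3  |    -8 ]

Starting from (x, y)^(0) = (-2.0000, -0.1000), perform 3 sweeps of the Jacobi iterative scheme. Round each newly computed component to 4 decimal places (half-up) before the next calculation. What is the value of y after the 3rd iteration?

-5.6000

Iteration 1:
  x = (-10 - (-3)·-0.1000) / (5) = -2.0600
  y = (-8 - (-2)·-2.0000) / (3) = -4.0000
Iteration 2:
  x = (-10 - (-3)·-4.0000) / (5) = -4.4000
  y = (-8 - (-2)·-2.0600) / (3) = -4.0400
Iteration 3:
  x = (-10 - (-3)·-4.0400) / (5) = -4.4240
  y = (-8 - (-2)·-4.4000) / (3) = -5.6000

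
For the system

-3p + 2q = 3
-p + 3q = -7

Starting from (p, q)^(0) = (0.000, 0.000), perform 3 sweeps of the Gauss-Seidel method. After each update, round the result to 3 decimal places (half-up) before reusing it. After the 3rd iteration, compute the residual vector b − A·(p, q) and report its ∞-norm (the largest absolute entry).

Iteration 1:
  p = (3 - (2)·0.000) / (-3) = -1.000
  q = (-7 - (-1)·-1.000) / (3) = -2.667
Iteration 2:
  p = (3 - (2)·-2.667) / (-3) = -2.778
  q = (-7 - (-1)·-2.778) / (3) = -3.259
Iteration 3:
  p = (3 - (2)·-3.259) / (-3) = -3.173
  q = (-7 - (-1)·-3.173) / (3) = -3.391
Residual b − A·x = (0.263, 0.000); ∞-norm = 0.263

0.263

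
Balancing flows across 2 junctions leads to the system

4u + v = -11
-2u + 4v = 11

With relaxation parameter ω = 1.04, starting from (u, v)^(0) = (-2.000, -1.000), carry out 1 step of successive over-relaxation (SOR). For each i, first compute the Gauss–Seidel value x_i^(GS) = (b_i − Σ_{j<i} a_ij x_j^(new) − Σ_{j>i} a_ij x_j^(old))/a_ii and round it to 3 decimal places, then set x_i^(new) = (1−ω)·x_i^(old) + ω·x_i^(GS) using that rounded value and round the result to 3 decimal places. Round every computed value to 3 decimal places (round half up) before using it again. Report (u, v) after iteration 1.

(-2.520, 1.590)

Iteration 1:
  u: GS value = (-11 - (1)·-1.000) / (4) = -2.500;  u ← (1−ω)·-2.000 + ω·-2.500 = -2.520
  v: GS value = (11 - (-2)·-2.520) / (4) = 1.490;  v ← (1−ω)·-1.000 + ω·1.490 = 1.590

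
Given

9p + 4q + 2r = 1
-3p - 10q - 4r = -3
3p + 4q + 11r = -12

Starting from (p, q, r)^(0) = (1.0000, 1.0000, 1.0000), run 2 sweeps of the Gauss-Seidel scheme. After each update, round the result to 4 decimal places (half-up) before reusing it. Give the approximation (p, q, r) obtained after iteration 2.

(0.2956, 0.5968, -1.3885)

Iteration 1:
  p = (1 - (4)·1.0000 - (2)·1.0000) / (9) = -0.5556
  q = (-3 - (-3)·-0.5556 - (-4)·1.0000) / (-10) = 0.0667
  r = (-12 - (3)·-0.5556 - (4)·0.0667) / (11) = -0.9636
Iteration 2:
  p = (1 - (4)·0.0667 - (2)·-0.9636) / (9) = 0.2956
  q = (-3 - (-3)·0.2956 - (-4)·-0.9636) / (-10) = 0.5968
  r = (-12 - (3)·0.2956 - (4)·0.5968) / (11) = -1.3885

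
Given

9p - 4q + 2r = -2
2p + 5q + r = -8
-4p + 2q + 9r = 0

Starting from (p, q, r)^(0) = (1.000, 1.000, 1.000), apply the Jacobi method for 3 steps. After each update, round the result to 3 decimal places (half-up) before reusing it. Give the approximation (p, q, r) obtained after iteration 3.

(-1.062, -1.198, -0.190)

Iteration 1:
  p = (-2 - (-4)·1.000 - (2)·1.000) / (9) = 0.000
  q = (-8 - (2)·1.000 - (1)·1.000) / (5) = -2.200
  r = (0 - (-4)·1.000 - (2)·1.000) / (9) = 0.222
Iteration 2:
  p = (-2 - (-4)·-2.200 - (2)·0.222) / (9) = -1.249
  q = (-8 - (2)·0.000 - (1)·0.222) / (5) = -1.644
  r = (0 - (-4)·0.000 - (2)·-2.200) / (9) = 0.489
Iteration 3:
  p = (-2 - (-4)·-1.644 - (2)·0.489) / (9) = -1.062
  q = (-8 - (2)·-1.249 - (1)·0.489) / (5) = -1.198
  r = (0 - (-4)·-1.249 - (2)·-1.644) / (9) = -0.190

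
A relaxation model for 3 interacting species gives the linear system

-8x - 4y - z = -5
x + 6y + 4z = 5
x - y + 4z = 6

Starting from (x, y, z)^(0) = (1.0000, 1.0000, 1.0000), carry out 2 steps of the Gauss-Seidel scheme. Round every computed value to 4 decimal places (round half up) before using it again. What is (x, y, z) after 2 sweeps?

Iteration 1:
  x = (-5 - (-4)·1.0000 - (-1)·1.0000) / (-8) = 0.0000
  y = (5 - (1)·0.0000 - (4)·1.0000) / (6) = 0.1667
  z = (6 - (1)·0.0000 - (-1)·0.1667) / (4) = 1.5417
Iteration 2:
  x = (-5 - (-4)·0.1667 - (-1)·1.5417) / (-8) = 0.3489
  y = (5 - (1)·0.3489 - (4)·1.5417) / (6) = -0.2526
  z = (6 - (1)·0.3489 - (-1)·-0.2526) / (4) = 1.3496

(0.3489, -0.2526, 1.3496)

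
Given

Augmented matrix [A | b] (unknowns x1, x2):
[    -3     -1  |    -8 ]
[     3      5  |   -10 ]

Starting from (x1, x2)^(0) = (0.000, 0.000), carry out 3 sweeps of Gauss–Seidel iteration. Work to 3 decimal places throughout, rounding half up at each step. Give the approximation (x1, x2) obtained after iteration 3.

Iteration 1:
  x1 = (-8 - (-1)·0.000) / (-3) = 2.667
  x2 = (-10 - (3)·2.667) / (5) = -3.600
Iteration 2:
  x1 = (-8 - (-1)·-3.600) / (-3) = 3.867
  x2 = (-10 - (3)·3.867) / (5) = -4.320
Iteration 3:
  x1 = (-8 - (-1)·-4.320) / (-3) = 4.107
  x2 = (-10 - (3)·4.107) / (5) = -4.464

(4.107, -4.464)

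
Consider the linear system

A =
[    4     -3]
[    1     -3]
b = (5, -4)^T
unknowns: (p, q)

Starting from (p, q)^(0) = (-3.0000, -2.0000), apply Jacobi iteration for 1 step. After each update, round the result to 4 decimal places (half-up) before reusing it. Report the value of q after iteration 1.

0.3333

Iteration 1:
  p = (5 - (-3)·-2.0000) / (4) = -0.2500
  q = (-4 - (1)·-3.0000) / (-3) = 0.3333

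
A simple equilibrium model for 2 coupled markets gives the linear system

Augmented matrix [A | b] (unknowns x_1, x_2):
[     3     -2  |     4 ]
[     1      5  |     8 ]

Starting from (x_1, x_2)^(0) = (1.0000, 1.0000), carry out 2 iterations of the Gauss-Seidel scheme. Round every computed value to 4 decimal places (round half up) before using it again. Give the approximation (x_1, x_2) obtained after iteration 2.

Iteration 1:
  x_1 = (4 - (-2)·1.0000) / (3) = 2.0000
  x_2 = (8 - (1)·2.0000) / (5) = 1.2000
Iteration 2:
  x_1 = (4 - (-2)·1.2000) / (3) = 2.1333
  x_2 = (8 - (1)·2.1333) / (5) = 1.1733

(2.1333, 1.1733)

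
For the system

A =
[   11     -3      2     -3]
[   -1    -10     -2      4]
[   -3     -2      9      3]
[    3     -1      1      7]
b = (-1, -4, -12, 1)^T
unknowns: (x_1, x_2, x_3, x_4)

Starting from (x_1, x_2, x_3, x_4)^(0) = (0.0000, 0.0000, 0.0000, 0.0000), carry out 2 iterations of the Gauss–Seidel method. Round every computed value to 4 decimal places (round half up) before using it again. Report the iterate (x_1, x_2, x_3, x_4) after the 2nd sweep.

Iteration 1:
  x_1 = (-1 - (-3)·0.0000 - (2)·0.0000 - (-3)·0.0000) / (11) = -0.0909
  x_2 = (-4 - (-1)·-0.0909 - (-2)·0.0000 - (4)·0.0000) / (-10) = 0.4091
  x_3 = (-12 - (-3)·-0.0909 - (-2)·0.4091 - (3)·0.0000) / (9) = -1.2727
  x_4 = (1 - (3)·-0.0909 - (-1)·0.4091 - (1)·-1.2727) / (7) = 0.4221
Iteration 2:
  x_1 = (-1 - (-3)·0.4091 - (2)·-1.2727 - (-3)·0.4221) / (11) = 0.3672
  x_2 = (-4 - (-1)·0.3672 - (-2)·-1.2727 - (4)·0.4221) / (-10) = 0.7867
  x_3 = (-12 - (-3)·0.3672 - (-2)·0.7867 - (3)·0.4221) / (9) = -1.1768
  x_4 = (1 - (3)·0.3672 - (-1)·0.7867 - (1)·-1.1768) / (7) = 0.2660

(0.3672, 0.7867, -1.1768, 0.2660)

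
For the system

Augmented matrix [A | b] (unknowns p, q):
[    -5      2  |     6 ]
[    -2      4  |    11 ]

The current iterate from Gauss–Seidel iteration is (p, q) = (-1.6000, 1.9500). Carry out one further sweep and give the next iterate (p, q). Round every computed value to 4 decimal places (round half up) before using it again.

(-0.4200, 2.5400)

One sweep:
  p = (6 - (2)·1.9500) / (-5) = -0.4200
  q = (11 - (-2)·-0.4200) / (4) = 2.5400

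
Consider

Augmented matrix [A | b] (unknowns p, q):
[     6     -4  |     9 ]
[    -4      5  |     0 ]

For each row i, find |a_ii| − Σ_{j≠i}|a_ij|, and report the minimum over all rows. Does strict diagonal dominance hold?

row 1: |6| − (4) = 2
row 2: |5| − (4) = 1
minimum over rows = 1 → strictly diagonally dominant (convergence guaranteed)

1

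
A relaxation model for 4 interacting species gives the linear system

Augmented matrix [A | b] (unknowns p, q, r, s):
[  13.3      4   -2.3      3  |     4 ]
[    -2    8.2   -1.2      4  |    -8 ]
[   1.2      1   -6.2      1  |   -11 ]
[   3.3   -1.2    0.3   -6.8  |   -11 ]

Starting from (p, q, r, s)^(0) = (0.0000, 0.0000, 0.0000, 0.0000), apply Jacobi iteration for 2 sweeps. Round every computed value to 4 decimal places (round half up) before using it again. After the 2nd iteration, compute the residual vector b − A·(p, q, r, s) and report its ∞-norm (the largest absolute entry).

Iteration 1:
  p = (4 - (4)·0.0000 - (-2.3)·0.0000 - (3)·0.0000) / (13.3) = 0.3008
  q = (-8 - (-2)·0.0000 - (-1.2)·0.0000 - (4)·0.0000) / (8.2) = -0.9756
  r = (-11 - (1.2)·0.0000 - (1)·0.0000 - (1)·0.0000) / (-6.2) = 1.7742
  s = (-11 - (3.3)·0.0000 - (-1.2)·0.0000 - (0.3)·0.0000) / (-6.8) = 1.6176
Iteration 2:
  p = (4 - (4)·-0.9756 - (-2.3)·1.7742 - (3)·1.6176) / (13.3) = 0.5361
  q = (-8 - (-2)·0.3008 - (-1.2)·1.7742 - (4)·1.6176) / (8.2) = -1.4317
  r = (-11 - (1.2)·0.3008 - (1)·-0.9756 - (1)·1.6176) / (-6.2) = 1.9360
  s = (-11 - (3.3)·0.3008 - (-1.2)·-0.9756 - (0.3)·1.7742) / (-6.8) = 2.0141
Residual b − A·x = (1.0072, -0.9211, -0.2225, -1.3721); ∞-norm = 1.3721

1.3721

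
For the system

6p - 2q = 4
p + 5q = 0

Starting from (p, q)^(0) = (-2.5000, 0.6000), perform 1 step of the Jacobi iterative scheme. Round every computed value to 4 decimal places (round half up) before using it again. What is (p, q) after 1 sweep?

(0.8667, 0.5000)

Iteration 1:
  p = (4 - (-2)·0.6000) / (6) = 0.8667
  q = (0 - (1)·-2.5000) / (5) = 0.5000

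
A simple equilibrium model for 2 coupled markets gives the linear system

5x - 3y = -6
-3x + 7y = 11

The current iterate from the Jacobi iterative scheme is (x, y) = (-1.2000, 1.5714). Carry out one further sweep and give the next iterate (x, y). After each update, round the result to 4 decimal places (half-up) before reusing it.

One sweep:
  x = (-6 - (-3)·1.5714) / (5) = -0.2572
  y = (11 - (-3)·-1.2000) / (7) = 1.0571

(-0.2572, 1.0571)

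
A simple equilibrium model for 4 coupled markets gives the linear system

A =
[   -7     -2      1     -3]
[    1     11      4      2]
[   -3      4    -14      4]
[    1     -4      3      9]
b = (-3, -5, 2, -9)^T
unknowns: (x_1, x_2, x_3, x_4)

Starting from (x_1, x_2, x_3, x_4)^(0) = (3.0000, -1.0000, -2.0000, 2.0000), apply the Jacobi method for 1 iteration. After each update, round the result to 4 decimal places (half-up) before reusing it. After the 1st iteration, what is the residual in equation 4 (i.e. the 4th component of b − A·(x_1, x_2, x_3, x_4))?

1.4741

Iteration 1:
  x_1 = (-3 - (-2)·-1.0000 - (1)·-2.0000 - (-3)·2.0000) / (-7) = -0.4286
  x_2 = (-5 - (1)·3.0000 - (4)·-2.0000 - (2)·2.0000) / (11) = -0.3636
  x_3 = (2 - (-3)·3.0000 - (4)·-1.0000 - (4)·2.0000) / (-14) = -0.5000
  x_4 = (-9 - (1)·3.0000 - (-4)·-1.0000 - (3)·-2.0000) / (9) = -1.1111
Residual b − A·x = (-9.5607, 3.6504, -0.3870, 1.4741)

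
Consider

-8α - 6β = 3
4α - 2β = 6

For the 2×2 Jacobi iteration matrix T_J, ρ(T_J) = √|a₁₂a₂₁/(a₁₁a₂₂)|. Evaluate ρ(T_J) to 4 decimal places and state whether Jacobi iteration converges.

1.2247

a₁₂a₂₁/(a₁₁a₂₂) = (-6)·(4) / ((-8)·(-2)) = -1.500000
ρ = √|-1.500000| = √1.500000 = 1.2247
ρ > 1, so Jacobi diverges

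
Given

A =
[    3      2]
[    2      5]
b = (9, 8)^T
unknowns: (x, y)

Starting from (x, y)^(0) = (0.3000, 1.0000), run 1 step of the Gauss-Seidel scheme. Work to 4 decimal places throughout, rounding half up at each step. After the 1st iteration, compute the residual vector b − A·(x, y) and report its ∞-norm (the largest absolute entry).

Iteration 1:
  x = (9 - (2)·1.0000) / (3) = 2.3333
  y = (8 - (2)·2.3333) / (5) = 0.6667
Residual b − A·x = (0.6667, -0.0001); ∞-norm = 0.6667

0.6667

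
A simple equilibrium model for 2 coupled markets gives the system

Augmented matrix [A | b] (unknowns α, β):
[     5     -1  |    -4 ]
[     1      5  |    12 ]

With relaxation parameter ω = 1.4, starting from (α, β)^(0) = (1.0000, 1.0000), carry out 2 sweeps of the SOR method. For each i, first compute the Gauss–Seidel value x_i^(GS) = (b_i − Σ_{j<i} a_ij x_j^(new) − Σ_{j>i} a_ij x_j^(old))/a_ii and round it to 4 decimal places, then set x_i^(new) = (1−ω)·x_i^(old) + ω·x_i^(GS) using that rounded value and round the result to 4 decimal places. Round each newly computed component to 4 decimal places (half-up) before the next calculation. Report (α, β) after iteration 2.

(0.3020, 1.9526)

Iteration 1:
  α: GS value = (-4 - (-1)·1.0000) / (5) = -0.6000;  α ← (1−ω)·1.0000 + ω·-0.6000 = -1.2400
  β: GS value = (12 - (1)·-1.2400) / (5) = 2.6480;  β ← (1−ω)·1.0000 + ω·2.6480 = 3.3072
Iteration 2:
  α: GS value = (-4 - (-1)·3.3072) / (5) = -0.1386;  α ← (1−ω)·-1.2400 + ω·-0.1386 = 0.3020
  β: GS value = (12 - (1)·0.3020) / (5) = 2.3396;  β ← (1−ω)·3.3072 + ω·2.3396 = 1.9526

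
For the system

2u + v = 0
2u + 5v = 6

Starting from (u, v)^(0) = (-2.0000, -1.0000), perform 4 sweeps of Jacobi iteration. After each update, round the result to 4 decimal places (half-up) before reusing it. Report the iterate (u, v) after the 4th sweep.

(-0.8000, 1.4000)

Iteration 1:
  u = (0 - (1)·-1.0000) / (2) = 0.5000
  v = (6 - (2)·-2.0000) / (5) = 2.0000
Iteration 2:
  u = (0 - (1)·2.0000) / (2) = -1.0000
  v = (6 - (2)·0.5000) / (5) = 1.0000
Iteration 3:
  u = (0 - (1)·1.0000) / (2) = -0.5000
  v = (6 - (2)·-1.0000) / (5) = 1.6000
Iteration 4:
  u = (0 - (1)·1.6000) / (2) = -0.8000
  v = (6 - (2)·-0.5000) / (5) = 1.4000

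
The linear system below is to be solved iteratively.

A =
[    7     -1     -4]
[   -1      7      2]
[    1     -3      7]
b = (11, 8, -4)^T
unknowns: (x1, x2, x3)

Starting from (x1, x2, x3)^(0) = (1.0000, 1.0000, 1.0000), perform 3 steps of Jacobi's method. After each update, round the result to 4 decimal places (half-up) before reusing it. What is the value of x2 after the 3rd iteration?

Iteration 1:
  x1 = (11 - (-1)·1.0000 - (-4)·1.0000) / (7) = 2.2857
  x2 = (8 - (-1)·1.0000 - (2)·1.0000) / (7) = 1.0000
  x3 = (-4 - (1)·1.0000 - (-3)·1.0000) / (7) = -0.2857
Iteration 2:
  x1 = (11 - (-1)·1.0000 - (-4)·-0.2857) / (7) = 1.5510
  x2 = (8 - (-1)·2.2857 - (2)·-0.2857) / (7) = 1.5510
  x3 = (-4 - (1)·2.2857 - (-3)·1.0000) / (7) = -0.4694
Iteration 3:
  x1 = (11 - (-1)·1.5510 - (-4)·-0.4694) / (7) = 1.5248
  x2 = (8 - (-1)·1.5510 - (2)·-0.4694) / (7) = 1.4985
  x3 = (-4 - (1)·1.5510 - (-3)·1.5510) / (7) = -0.1283

1.4985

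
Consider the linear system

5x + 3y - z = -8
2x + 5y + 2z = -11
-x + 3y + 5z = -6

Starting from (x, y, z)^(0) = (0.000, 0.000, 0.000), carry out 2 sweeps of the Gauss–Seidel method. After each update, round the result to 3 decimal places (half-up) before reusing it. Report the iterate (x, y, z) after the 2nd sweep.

(-0.781, -1.654, -0.364)

Iteration 1:
  x = (-8 - (3)·0.000 - (-1)·0.000) / (5) = -1.600
  y = (-11 - (2)·-1.600 - (2)·0.000) / (5) = -1.560
  z = (-6 - (-1)·-1.600 - (3)·-1.560) / (5) = -0.584
Iteration 2:
  x = (-8 - (3)·-1.560 - (-1)·-0.584) / (5) = -0.781
  y = (-11 - (2)·-0.781 - (2)·-0.584) / (5) = -1.654
  z = (-6 - (-1)·-0.781 - (3)·-1.654) / (5) = -0.364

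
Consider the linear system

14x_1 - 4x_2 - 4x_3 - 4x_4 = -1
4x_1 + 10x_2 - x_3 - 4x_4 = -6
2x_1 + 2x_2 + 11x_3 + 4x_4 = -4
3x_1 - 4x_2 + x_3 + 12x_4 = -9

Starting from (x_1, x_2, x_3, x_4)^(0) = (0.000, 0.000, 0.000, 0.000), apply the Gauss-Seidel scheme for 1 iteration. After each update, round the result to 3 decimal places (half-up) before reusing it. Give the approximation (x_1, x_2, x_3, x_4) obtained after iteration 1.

(-0.071, -0.572, -0.247, -0.902)

Iteration 1:
  x_1 = (-1 - (-4)·0.000 - (-4)·0.000 - (-4)·0.000) / (14) = -0.071
  x_2 = (-6 - (4)·-0.071 - (-1)·0.000 - (-4)·0.000) / (10) = -0.572
  x_3 = (-4 - (2)·-0.071 - (2)·-0.572 - (4)·0.000) / (11) = -0.247
  x_4 = (-9 - (3)·-0.071 - (-4)·-0.572 - (1)·-0.247) / (12) = -0.902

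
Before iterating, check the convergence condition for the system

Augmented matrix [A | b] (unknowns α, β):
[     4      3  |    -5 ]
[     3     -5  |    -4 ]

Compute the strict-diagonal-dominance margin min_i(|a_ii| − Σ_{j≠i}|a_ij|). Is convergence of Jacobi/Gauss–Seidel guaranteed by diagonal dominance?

1

row 1: |4| − (3) = 1
row 2: |-5| − (3) = 2
minimum over rows = 1 → strictly diagonally dominant (convergence guaranteed)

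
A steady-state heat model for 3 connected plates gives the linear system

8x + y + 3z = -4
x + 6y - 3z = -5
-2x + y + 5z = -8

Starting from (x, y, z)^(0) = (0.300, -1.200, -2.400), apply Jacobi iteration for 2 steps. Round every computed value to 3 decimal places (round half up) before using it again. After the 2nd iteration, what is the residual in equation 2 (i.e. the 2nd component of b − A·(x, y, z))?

1.156

Iteration 1:
  x = (-4 - (1)·-1.200 - (3)·-2.400) / (8) = 0.550
  y = (-5 - (1)·0.300 - (-3)·-2.400) / (6) = -2.083
  z = (-8 - (-2)·0.300 - (1)·-1.200) / (5) = -1.240
Iteration 2:
  x = (-4 - (1)·-2.083 - (3)·-1.240) / (8) = 0.225
  y = (-5 - (1)·0.550 - (-3)·-1.240) / (6) = -1.545
  z = (-8 - (-2)·0.550 - (1)·-2.083) / (5) = -0.963
Residual b − A·x = (-1.366, 1.156, -1.190)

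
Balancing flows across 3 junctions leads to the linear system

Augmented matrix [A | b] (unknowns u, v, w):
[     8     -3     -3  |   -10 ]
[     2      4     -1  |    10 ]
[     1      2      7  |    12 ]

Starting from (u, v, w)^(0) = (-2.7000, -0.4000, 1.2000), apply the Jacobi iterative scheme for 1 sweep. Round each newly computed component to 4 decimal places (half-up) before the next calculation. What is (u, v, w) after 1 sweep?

(-0.9500, 4.1500, 2.2143)

Iteration 1:
  u = (-10 - (-3)·-0.4000 - (-3)·1.2000) / (8) = -0.9500
  v = (10 - (2)·-2.7000 - (-1)·1.2000) / (4) = 4.1500
  w = (12 - (1)·-2.7000 - (2)·-0.4000) / (7) = 2.2143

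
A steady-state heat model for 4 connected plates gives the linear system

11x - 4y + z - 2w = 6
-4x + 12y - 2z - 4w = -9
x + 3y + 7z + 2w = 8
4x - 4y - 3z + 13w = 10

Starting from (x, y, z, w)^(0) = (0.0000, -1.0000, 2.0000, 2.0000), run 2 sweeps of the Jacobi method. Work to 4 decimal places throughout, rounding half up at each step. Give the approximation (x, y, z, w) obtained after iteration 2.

Iteration 1:
  x = (6 - (-4)·-1.0000 - (1)·2.0000 - (-2)·2.0000) / (11) = 0.3636
  y = (-9 - (-4)·0.0000 - (-2)·2.0000 - (-4)·2.0000) / (12) = 0.2500
  z = (8 - (1)·0.0000 - (3)·-1.0000 - (2)·2.0000) / (7) = 1.0000
  w = (10 - (4)·0.0000 - (-4)·-1.0000 - (-3)·2.0000) / (13) = 0.9231
Iteration 2:
  x = (6 - (-4)·0.2500 - (1)·1.0000 - (-2)·0.9231) / (11) = 0.7133
  y = (-9 - (-4)·0.3636 - (-2)·1.0000 - (-4)·0.9231) / (12) = -0.1544
  z = (8 - (1)·0.3636 - (3)·0.2500 - (2)·0.9231) / (7) = 0.7200
  w = (10 - (4)·0.3636 - (-4)·0.2500 - (-3)·1.0000) / (13) = 0.9650

(0.7133, -0.1544, 0.7200, 0.9650)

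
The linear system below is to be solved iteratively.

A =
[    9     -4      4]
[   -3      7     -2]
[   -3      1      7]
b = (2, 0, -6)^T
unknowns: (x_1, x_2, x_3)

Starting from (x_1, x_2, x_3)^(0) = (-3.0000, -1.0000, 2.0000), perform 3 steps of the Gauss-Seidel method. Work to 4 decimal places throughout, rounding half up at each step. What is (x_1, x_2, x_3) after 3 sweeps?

Iteration 1:
  x_1 = (2 - (-4)·-1.0000 - (4)·2.0000) / (9) = -1.1111
  x_2 = (0 - (-3)·-1.1111 - (-2)·2.0000) / (7) = 0.0952
  x_3 = (-6 - (-3)·-1.1111 - (1)·0.0952) / (7) = -1.3469
Iteration 2:
  x_1 = (2 - (-4)·0.0952 - (4)·-1.3469) / (9) = 0.8632
  x_2 = (0 - (-3)·0.8632 - (-2)·-1.3469) / (7) = -0.0149
  x_3 = (-6 - (-3)·0.8632 - (1)·-0.0149) / (7) = -0.4851
Iteration 3:
  x_1 = (2 - (-4)·-0.0149 - (4)·-0.4851) / (9) = 0.4312
  x_2 = (0 - (-3)·0.4312 - (-2)·-0.4851) / (7) = 0.0462
  x_3 = (-6 - (-3)·0.4312 - (1)·0.0462) / (7) = -0.6789

(0.4312, 0.0462, -0.6789)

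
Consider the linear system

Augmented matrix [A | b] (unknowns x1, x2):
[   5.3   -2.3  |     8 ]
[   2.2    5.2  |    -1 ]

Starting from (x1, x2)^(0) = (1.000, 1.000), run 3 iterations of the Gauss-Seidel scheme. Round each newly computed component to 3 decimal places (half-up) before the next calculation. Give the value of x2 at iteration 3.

-0.713

Iteration 1:
  x1 = (8 - (-2.3)·1.000) / (5.3) = 1.943
  x2 = (-1 - (2.2)·1.943) / (5.2) = -1.014
Iteration 2:
  x1 = (8 - (-2.3)·-1.014) / (5.3) = 1.069
  x2 = (-1 - (2.2)·1.069) / (5.2) = -0.645
Iteration 3:
  x1 = (8 - (-2.3)·-0.645) / (5.3) = 1.230
  x2 = (-1 - (2.2)·1.230) / (5.2) = -0.713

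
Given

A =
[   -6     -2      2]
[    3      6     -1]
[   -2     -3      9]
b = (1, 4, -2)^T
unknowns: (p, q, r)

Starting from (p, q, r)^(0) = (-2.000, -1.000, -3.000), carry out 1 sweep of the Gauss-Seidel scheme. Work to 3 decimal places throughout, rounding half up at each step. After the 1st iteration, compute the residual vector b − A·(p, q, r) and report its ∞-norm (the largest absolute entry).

2.788

Iteration 1:
  p = (1 - (-2)·-1.000 - (2)·-3.000) / (-6) = -0.833
  q = (4 - (3)·-0.833 - (-1)·-3.000) / (6) = 0.583
  r = (-2 - (-2)·-0.833 - (-3)·0.583) / (9) = -0.213
Residual b − A·x = (-2.406, 2.788, 0.000); ∞-norm = 2.788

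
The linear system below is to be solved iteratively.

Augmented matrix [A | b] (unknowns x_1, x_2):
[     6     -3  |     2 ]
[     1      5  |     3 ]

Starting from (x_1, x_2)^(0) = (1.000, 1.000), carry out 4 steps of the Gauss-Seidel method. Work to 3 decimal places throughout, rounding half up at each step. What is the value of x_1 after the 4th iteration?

Iteration 1:
  x_1 = (2 - (-3)·1.000) / (6) = 0.833
  x_2 = (3 - (1)·0.833) / (5) = 0.433
Iteration 2:
  x_1 = (2 - (-3)·0.433) / (6) = 0.550
  x_2 = (3 - (1)·0.550) / (5) = 0.490
Iteration 3:
  x_1 = (2 - (-3)·0.490) / (6) = 0.578
  x_2 = (3 - (1)·0.578) / (5) = 0.484
Iteration 4:
  x_1 = (2 - (-3)·0.484) / (6) = 0.575
  x_2 = (3 - (1)·0.575) / (5) = 0.485

0.575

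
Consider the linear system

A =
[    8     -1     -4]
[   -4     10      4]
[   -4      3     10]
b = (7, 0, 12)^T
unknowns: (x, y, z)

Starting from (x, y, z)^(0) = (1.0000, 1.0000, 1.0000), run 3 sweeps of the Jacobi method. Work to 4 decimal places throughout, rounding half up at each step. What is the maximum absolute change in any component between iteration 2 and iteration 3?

Iteration 1:
  x = (7 - (-1)·1.0000 - (-4)·1.0000) / (8) = 1.5000
  y = (0 - (-4)·1.0000 - (4)·1.0000) / (10) = 0.0000
  z = (12 - (-4)·1.0000 - (3)·1.0000) / (10) = 1.3000
Iteration 2:
  x = (7 - (-1)·0.0000 - (-4)·1.3000) / (8) = 1.5250
  y = (0 - (-4)·1.5000 - (4)·1.3000) / (10) = 0.0800
  z = (12 - (-4)·1.5000 - (3)·0.0000) / (10) = 1.8000
Iteration 3:
  x = (7 - (-1)·0.0800 - (-4)·1.8000) / (8) = 1.7850
  y = (0 - (-4)·1.5250 - (4)·1.8000) / (10) = -0.1100
  z = (12 - (-4)·1.5250 - (3)·0.0800) / (10) = 1.7860
Change: (0.2600, -0.1900, -0.0140) → max |·| = 0.2600

0.2600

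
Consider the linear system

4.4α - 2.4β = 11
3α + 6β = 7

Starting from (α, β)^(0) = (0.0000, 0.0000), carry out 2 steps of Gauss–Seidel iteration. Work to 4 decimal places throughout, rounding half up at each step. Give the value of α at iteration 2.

2.4546

Iteration 1:
  α = (11 - (-2.4)·0.0000) / (4.4) = 2.5000
  β = (7 - (3)·2.5000) / (6) = -0.0833
Iteration 2:
  α = (11 - (-2.4)·-0.0833) / (4.4) = 2.4546
  β = (7 - (3)·2.4546) / (6) = -0.0606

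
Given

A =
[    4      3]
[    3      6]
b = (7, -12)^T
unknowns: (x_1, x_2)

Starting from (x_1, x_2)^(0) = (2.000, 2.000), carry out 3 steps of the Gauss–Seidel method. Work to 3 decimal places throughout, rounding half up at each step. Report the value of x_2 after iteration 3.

-4.252

Iteration 1:
  x_1 = (7 - (3)·2.000) / (4) = 0.250
  x_2 = (-12 - (3)·0.250) / (6) = -2.125
Iteration 2:
  x_1 = (7 - (3)·-2.125) / (4) = 3.344
  x_2 = (-12 - (3)·3.344) / (6) = -3.672
Iteration 3:
  x_1 = (7 - (3)·-3.672) / (4) = 4.504
  x_2 = (-12 - (3)·4.504) / (6) = -4.252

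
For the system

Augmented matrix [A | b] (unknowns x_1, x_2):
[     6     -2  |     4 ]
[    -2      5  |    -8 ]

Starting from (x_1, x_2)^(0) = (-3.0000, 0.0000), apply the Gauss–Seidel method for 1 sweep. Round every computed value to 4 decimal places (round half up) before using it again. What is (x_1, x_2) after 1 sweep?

Iteration 1:
  x_1 = (4 - (-2)·0.0000) / (6) = 0.6667
  x_2 = (-8 - (-2)·0.6667) / (5) = -1.3333

(0.6667, -1.3333)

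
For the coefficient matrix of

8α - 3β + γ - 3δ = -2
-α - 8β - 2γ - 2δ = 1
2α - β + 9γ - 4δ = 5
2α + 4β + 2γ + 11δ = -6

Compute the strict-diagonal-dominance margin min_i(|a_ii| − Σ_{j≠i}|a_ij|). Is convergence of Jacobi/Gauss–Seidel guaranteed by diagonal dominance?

row 1: |8| − (3+1+3) = 1
row 2: |-8| − (1+2+2) = 3
row 3: |9| − (2+1+4) = 2
row 4: |11| − (2+4+2) = 3
minimum over rows = 1 → strictly diagonally dominant (convergence guaranteed)

1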